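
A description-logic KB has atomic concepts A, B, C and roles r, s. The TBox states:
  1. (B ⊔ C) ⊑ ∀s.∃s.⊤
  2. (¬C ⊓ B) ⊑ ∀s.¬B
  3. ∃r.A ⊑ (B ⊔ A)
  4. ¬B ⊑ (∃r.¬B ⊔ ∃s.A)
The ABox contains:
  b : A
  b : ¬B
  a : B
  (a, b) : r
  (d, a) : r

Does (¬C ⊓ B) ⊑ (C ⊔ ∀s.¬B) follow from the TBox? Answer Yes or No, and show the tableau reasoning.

Yes

1. (¬C ⊓ B) ⊑ (C ⊔ ∀s.¬B)  ⇔  ((¬C ⊓ B) ⊓ (¬C ⊓ ∃s.B)) unsat w.r.t. T
   all branches close; clash {B, ¬B} at an ∃-successor
2. Hence (¬C ⊓ B) ⊑ (C ⊔ ∀s.¬B): entailed.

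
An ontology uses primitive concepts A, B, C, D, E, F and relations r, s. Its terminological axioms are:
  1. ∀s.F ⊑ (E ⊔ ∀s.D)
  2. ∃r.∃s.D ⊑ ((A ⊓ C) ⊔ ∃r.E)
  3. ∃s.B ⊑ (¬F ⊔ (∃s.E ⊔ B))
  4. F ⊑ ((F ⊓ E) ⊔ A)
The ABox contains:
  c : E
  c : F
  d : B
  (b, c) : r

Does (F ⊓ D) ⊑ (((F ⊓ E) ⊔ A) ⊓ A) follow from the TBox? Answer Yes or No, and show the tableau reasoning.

1. (F ⊓ D) ⊑ (((F ⊓ E) ⊔ A) ⊓ A)  ⇔  ((F ⊓ D) ⊓ (((¬F ⊔ ¬E) ⊓ ¬A) ⊔ ¬A)) unsat w.r.t. T
   apply at x₀: F⊑((F ⊓ E) ⊔ A)
   open: L(x₀) ⊇ {D, E, F, ¬A, ∀r.∀s.¬D, …} (+ ∃-successors)
2. Hence (F ⊓ D) ⊑ (((F ⊓ E) ⊔ A) ⊓ A): not entailed.

No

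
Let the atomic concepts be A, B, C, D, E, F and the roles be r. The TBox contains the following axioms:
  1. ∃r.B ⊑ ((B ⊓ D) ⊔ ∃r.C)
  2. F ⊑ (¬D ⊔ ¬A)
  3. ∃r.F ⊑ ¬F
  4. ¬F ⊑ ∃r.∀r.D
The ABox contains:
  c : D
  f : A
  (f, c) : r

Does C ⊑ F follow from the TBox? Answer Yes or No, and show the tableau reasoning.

1. C ⊑ F  ⇔  (C ⊓ ¬F) unsat w.r.t. T
   apply at x₀: ¬F⊑∃r.∀r.D
   open: L(x₀) ⊇ {C, ¬F, ∀r.¬B, ∃r.∀r.D} (+ ∃-successors)
2. Hence C ⊑ F: not entailed.

No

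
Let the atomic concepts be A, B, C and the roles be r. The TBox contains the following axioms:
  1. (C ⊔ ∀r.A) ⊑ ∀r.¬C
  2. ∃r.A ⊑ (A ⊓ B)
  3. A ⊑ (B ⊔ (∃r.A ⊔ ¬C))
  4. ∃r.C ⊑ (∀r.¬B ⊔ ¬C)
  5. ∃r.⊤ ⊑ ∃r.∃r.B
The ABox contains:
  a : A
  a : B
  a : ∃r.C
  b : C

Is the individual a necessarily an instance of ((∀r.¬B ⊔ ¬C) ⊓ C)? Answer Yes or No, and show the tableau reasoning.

No

1. a : ((∀r.¬B ⊔ ¬C) ⊓ C)?  L(a) = {A, B, ∃r.C} ∪ {((∃r.B ⊓ C) ⊔ ¬C)}
   apply at a: A⊑(B ⊔ (∃r.A ⊔ ¬C)); ∃r.C⊑(∀r.¬B ⊔ ¬C)
   open: L(a) ⊇ {A, B, ¬C, ∀r.¬A, ∃r.C, …} (+ ∃-successors) — a ∉ ((∀r.¬B ⊔ ¬C) ⊓ C) possible
2. Hence a : ((∀r.¬B ⊔ ¬C) ⊓ C): not entailed.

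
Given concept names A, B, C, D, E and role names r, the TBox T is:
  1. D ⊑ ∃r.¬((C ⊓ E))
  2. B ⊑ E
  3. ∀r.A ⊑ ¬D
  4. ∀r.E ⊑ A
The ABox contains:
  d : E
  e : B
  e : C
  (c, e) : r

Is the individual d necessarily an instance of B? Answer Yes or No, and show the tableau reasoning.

1. d : B?  L(d) = {E} ∪ {¬B}
   open: L(d) ⊇ {E, ¬B, ¬D, ∃r.¬A, ∃r.¬E} (+ ∃-successors) — d ∉ B possible
2. Hence d : B: not entailed.

No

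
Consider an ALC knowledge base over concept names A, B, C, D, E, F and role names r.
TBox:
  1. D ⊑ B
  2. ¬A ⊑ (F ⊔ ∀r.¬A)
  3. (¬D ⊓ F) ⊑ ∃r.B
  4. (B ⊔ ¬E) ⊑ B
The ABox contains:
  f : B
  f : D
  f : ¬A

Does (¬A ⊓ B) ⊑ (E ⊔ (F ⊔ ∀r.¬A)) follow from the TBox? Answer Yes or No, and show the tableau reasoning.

Yes

1. (¬A ⊓ B) ⊑ (E ⊔ (F ⊔ ∀r.¬A))  ⇔  ((¬A ⊓ B) ⊓ (¬E ⊓ (¬F ⊓ ∃r.A))) unsat w.r.t. T
   all branches close; clash {A, ¬A} at an ∃-successor
2. Hence (¬A ⊓ B) ⊑ (E ⊔ (F ⊔ ∀r.¬A)): entailed.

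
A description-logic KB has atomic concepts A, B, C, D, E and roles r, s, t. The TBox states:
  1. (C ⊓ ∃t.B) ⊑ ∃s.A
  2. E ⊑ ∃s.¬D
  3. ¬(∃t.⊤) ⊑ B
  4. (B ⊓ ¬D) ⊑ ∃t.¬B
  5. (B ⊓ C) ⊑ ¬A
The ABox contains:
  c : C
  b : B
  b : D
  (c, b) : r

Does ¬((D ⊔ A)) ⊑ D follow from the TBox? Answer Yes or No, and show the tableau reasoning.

1. ¬((D ⊔ A)) ⊑ D  ⇔  ((¬D ⊓ ¬A) ⊓ ¬D) unsat w.r.t. T
   open: L(x₀) ⊇ {¬A, ¬B, ¬C, ¬D, ¬E, …} (+ ∃-successors)
2. Hence ¬((D ⊔ A)) ⊑ D: not entailed.

No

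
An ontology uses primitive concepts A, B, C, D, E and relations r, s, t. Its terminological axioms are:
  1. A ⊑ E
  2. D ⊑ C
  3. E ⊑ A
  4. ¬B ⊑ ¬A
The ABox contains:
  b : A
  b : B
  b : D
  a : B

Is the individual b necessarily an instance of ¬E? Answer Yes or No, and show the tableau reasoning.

1. b : ¬E?  L(b) = {A, B, D} ∪ {E}
   apply at b: D⊑C
   open: L(b) ⊇ {A, B, C, D, E} — b ∉ ¬E possible
2. Hence b : ¬E: not entailed.

No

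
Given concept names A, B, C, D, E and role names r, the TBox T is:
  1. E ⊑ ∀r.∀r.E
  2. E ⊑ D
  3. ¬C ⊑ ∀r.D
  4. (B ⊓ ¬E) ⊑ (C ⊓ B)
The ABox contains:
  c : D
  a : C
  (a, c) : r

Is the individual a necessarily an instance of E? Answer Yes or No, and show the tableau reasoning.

No

1. a : E?  L(a) = {C} ∪ {¬E}
   open: L(a) ⊇ {C, ¬B, ¬E} — a ∉ E possible
2. Hence a : E: not entailed.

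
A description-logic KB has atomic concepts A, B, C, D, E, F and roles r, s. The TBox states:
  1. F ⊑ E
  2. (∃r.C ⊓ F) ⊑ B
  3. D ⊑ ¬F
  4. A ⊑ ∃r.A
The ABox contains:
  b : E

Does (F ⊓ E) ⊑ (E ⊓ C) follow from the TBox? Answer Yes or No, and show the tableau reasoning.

1. (F ⊓ E) ⊑ (E ⊓ C)  ⇔  ((F ⊓ E) ⊓ (¬E ⊔ ¬C)) unsat w.r.t. T
   open: L(x₀) ⊇ {E, F, ¬A, ¬C, ¬D, …}
2. Hence (F ⊓ E) ⊑ (E ⊓ C): not entailed.

No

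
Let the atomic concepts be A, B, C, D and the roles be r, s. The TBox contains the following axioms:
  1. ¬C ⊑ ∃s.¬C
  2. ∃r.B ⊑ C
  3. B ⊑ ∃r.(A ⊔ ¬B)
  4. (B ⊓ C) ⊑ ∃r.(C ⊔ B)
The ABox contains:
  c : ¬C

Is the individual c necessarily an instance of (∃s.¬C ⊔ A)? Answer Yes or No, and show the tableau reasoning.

Yes

1. c : (∃s.¬C ⊔ A)?  L(c) = {¬C} ∪ {(∀s.C ⊓ ¬A)}
   clash {C, ¬C} at c — c ∈ (∃s.¬C ⊔ A)
2. Hence c : (∃s.¬C ⊔ A): entailed.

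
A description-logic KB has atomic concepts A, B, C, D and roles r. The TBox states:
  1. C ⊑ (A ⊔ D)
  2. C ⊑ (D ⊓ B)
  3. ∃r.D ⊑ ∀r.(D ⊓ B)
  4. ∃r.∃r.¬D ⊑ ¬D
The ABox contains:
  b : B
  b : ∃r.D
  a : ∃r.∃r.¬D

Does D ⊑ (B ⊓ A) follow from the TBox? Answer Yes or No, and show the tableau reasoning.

No

1. D ⊑ (B ⊓ A)  ⇔  (D ⊓ (¬B ⊔ ¬A)) unsat w.r.t. T
   open: L(x₀) ⊇ {D, ¬B, ¬C, ∀r.¬D, ∀r.∀r.D}
2. Hence D ⊑ (B ⊓ A): not entailed.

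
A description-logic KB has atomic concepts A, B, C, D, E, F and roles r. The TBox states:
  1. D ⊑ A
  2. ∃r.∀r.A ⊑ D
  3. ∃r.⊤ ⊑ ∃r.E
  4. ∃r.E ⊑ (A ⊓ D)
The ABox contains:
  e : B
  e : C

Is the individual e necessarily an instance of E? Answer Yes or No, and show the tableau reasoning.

No

1. e : E?  L(e) = {B, C} ∪ {¬E}
   open: L(e) ⊇ {B, C, ¬D, ¬E, ∀r.¬E, …} — e ∉ E possible
2. Hence e : E: not entailed.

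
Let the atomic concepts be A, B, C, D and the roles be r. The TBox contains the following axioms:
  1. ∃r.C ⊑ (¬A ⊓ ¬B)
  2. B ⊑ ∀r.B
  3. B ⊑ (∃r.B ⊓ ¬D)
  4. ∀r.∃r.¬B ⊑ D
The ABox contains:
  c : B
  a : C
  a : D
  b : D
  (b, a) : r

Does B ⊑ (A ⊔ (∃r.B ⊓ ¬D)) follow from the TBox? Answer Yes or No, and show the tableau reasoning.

Yes

1. B ⊑ (A ⊔ (∃r.B ⊓ ¬D))  ⇔  (B ⊓ (¬A ⊓ (∀r.¬B ⊔ D))) unsat w.r.t. T
   all branches close; clash {D, ¬D} at x₀
2. Hence B ⊑ (A ⊔ (∃r.B ⊓ ¬D)): entailed.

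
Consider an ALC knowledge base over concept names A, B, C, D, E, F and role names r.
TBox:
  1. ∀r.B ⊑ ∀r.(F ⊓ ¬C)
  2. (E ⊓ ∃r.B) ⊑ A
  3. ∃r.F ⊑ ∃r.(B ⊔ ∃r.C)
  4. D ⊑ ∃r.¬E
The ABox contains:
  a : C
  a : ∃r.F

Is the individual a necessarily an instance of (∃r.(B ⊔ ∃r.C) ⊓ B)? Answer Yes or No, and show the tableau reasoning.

No

1. a : (∃r.(B ⊔ ∃r.C) ⊓ B)?  L(a) = {C, ∃r.F} ∪ {(∀r.(¬B ⊓ ∀r.¬C) ⊔ ¬B)}
   apply at a: ∃r.F⊑∃r.(B ⊔ ∃r.C)
   open: L(a) ⊇ {C, ¬B, ¬D, ¬E, ∃r.(B ⊔ ∃r.C), …} (+ ∃-successors) — a ∉ (∃r.(B ⊔ ∃r.C) ⊓ B) possible
2. Hence a : (∃r.(B ⊔ ∃r.C) ⊓ B): not entailed.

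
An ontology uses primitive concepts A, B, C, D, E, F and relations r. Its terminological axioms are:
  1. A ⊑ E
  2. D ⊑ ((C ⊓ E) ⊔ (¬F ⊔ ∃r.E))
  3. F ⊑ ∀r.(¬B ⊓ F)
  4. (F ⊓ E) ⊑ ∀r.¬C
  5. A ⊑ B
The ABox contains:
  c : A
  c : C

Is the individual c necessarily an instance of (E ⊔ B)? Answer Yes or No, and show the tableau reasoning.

Yes

1. c : (E ⊔ B)?  L(c) = {A, C} ∪ {(¬E ⊓ ¬B)}
   clash {B, ¬B} at c — c ∈ (E ⊔ B)
2. Hence c : (E ⊔ B): entailed.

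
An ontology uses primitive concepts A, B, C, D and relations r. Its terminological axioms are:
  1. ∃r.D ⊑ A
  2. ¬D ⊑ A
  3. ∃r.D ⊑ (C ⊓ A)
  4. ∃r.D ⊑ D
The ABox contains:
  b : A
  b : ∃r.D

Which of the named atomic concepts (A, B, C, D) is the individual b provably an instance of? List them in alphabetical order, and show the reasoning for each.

{A, C, D}

1. b : A?  L(b) = {A, ∃r.D} ∪ {¬A}
   clash {A, ¬A} at b — b ∈ A
2. b : B?  L(b) = {A, ∃r.D} ∪ {¬B}
   apply at b: ∃r.D⊑(C ⊓ A); ∃r.D⊑D
   open: L(b) ⊇ {A, C, D, ¬B, ∃r.D} (+ ∃-successors) — b ∉ B possible
3. b : C?  L(b) = {A, ∃r.D} ∪ {¬C}
   clash {C, ¬C} at b — b ∈ C
4. b : D?  L(b) = {A, ∃r.D} ∪ {¬D}
   clash {D, ¬D} at b — b ∈ D
5. Entailed for b: {A, C, D}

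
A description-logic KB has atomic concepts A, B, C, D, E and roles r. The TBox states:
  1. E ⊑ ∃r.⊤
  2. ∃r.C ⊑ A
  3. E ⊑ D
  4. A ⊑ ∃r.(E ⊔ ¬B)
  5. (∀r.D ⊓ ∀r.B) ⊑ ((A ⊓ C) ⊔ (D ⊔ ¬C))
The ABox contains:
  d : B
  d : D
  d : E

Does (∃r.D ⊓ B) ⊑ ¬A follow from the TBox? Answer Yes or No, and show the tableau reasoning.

1. (∃r.D ⊓ B) ⊑ ¬A  ⇔  ((∃r.D ⊓ B) ⊓ A) unsat w.r.t. T
   apply at x₀: A⊑∃r.(E ⊔ ¬B)
   open: L(x₀) ⊇ {A, B, ¬E, ∃r.(E ⊔ ¬B), ∃r.D, …} (+ ∃-successors)
2. Hence (∃r.D ⊓ B) ⊑ ¬A: not entailed.

No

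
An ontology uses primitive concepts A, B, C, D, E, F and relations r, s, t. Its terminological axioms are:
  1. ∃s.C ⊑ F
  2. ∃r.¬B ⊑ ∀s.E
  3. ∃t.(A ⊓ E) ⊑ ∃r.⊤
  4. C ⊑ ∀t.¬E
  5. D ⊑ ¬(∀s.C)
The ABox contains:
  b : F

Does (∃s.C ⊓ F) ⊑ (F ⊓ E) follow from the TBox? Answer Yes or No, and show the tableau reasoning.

No

1. (∃s.C ⊓ F) ⊑ (F ⊓ E)  ⇔  ((∃s.C ⊓ F) ⊓ (¬F ⊔ ¬E)) unsat w.r.t. T
   open: L(x₀) ⊇ {F, ¬C, ¬D, ¬E, ∀r.B, …} (+ ∃-successors)
2. Hence (∃s.C ⊓ F) ⊑ (F ⊓ E): not entailed.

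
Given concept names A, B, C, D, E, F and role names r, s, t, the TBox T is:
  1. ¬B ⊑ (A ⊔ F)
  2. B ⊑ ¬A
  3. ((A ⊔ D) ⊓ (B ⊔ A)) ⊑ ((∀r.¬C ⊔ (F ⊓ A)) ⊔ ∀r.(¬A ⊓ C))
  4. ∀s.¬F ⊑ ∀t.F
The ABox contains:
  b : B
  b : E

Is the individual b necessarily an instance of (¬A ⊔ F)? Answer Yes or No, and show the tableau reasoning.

Yes

1. b : (¬A ⊔ F)?  L(b) = {B, E} ∪ {(A ⊓ ¬F)}
   clash {A, ¬A} at b — b ∈ (¬A ⊔ F)
2. Hence b : (¬A ⊔ F): entailed.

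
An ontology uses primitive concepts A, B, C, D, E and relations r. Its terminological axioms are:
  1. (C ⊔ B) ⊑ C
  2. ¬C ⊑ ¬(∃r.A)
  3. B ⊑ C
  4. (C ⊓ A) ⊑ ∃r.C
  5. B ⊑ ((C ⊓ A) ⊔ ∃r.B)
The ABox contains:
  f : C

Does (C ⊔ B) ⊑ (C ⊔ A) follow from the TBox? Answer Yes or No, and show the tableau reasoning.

1. (C ⊔ B) ⊑ (C ⊔ A)  ⇔  ((C ⊔ B) ⊓ (¬C ⊓ ¬A)) unsat w.r.t. T
   all branches close; clash {C, ¬C} at x₀
2. Hence (C ⊔ B) ⊑ (C ⊔ A): entailed.

Yes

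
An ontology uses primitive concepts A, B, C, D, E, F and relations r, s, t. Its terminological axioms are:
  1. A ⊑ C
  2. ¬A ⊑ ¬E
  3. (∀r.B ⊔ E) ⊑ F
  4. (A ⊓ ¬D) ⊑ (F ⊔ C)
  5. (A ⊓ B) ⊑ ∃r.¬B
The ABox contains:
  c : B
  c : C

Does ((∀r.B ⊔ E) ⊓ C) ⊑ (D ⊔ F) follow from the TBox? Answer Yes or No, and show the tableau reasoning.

1. ((∀r.B ⊔ E) ⊓ C) ⊑ (D ⊔ F)  ⇔  (((∀r.B ⊔ E) ⊓ C) ⊓ (¬D ⊓ ¬F)) unsat w.r.t. T
   all branches close; clash {E, ¬E} at x₀
2. Hence ((∀r.B ⊔ E) ⊓ C) ⊑ (D ⊔ F): entailed.

Yes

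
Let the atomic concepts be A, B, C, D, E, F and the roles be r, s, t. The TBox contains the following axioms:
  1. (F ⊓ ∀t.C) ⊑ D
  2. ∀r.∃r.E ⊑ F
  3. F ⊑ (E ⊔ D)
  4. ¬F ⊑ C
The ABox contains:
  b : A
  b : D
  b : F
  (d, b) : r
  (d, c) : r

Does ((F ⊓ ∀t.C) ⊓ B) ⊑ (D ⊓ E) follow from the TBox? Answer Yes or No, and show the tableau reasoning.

1. ((F ⊓ ∀t.C) ⊓ B) ⊑ (D ⊓ E)  ⇔  (((F ⊓ ∀t.C) ⊓ B) ⊓ (¬D ⊔ ¬E)) unsat w.r.t. T
   apply at x₀: (F ⊓ ∀t.C)⊑D; F⊑(E ⊔ D)
   open: L(x₀) ⊇ {B, D, F, ¬E, ∀t.C}
2. Hence ((F ⊓ ∀t.C) ⊓ B) ⊑ (D ⊓ E): not entailed.

No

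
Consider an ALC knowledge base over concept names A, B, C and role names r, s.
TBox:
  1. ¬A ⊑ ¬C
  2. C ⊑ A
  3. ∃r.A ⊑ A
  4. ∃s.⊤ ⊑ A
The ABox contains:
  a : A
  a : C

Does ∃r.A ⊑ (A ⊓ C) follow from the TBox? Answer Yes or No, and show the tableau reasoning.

No

1. ∃r.A ⊑ (A ⊓ C)  ⇔  (∃r.A ⊓ (¬A ⊔ ¬C)) unsat w.r.t. T
   apply at x₀: ∃r.A⊑A
   open: L(x₀) ⊇ {A, ¬C, ∃r.A} (+ ∃-successors)
2. Hence ∃r.A ⊑ (A ⊓ C): not entailed.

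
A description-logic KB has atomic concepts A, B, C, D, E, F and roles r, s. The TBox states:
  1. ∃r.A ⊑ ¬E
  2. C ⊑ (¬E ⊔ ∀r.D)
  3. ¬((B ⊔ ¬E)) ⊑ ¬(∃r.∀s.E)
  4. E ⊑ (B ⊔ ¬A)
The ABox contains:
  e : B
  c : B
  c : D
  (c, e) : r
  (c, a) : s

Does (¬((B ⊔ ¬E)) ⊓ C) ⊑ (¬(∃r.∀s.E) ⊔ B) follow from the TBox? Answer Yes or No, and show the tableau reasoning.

Yes

1. (¬((B ⊔ ¬E)) ⊓ C) ⊑ (¬(∃r.∀s.E) ⊔ B)  ⇔  (((¬B ⊓ E) ⊓ C) ⊓ (∃r.∀s.E ⊓ ¬B)) unsat w.r.t. T
   all branches close; clash {E, ¬E} at x₀
2. Hence (¬((B ⊔ ¬E)) ⊓ C) ⊑ (¬(∃r.∀s.E) ⊔ B): entailed.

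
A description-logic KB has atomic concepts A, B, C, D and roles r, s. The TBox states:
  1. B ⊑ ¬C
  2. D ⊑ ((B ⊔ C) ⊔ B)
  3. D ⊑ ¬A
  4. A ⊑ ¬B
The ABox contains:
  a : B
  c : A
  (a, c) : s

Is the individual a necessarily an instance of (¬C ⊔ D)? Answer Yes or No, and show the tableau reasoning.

Yes

1. a : (¬C ⊔ D)?  L(a) = {B} ∪ {(C ⊓ ¬D)}
   clash {B, ¬B} at a — a ∈ (¬C ⊔ D)
2. Hence a : (¬C ⊔ D): entailed.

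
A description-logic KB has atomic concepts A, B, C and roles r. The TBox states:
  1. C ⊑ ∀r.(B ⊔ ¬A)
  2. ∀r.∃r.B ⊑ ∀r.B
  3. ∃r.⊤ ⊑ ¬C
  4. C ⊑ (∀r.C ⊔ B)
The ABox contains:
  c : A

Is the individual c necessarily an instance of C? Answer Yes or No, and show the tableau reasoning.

1. c : C?  L(c) = {A} ∪ {¬C}
   open: L(c) ⊇ {A, ¬C, ∃r.∀r.¬B} (+ ∃-successors) — c ∉ C possible
2. Hence c : C: not entailed.

No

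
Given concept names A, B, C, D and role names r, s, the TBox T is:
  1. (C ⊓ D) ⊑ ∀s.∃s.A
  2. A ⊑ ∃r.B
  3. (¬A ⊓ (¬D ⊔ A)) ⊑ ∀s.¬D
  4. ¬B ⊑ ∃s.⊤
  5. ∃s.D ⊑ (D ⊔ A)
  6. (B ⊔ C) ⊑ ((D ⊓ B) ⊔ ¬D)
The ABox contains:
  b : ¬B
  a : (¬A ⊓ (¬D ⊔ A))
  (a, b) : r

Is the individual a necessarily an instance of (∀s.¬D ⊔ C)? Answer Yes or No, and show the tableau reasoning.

1. a : (∀s.¬D ⊔ C)?  L(a) = {(¬A ⊓ (¬D ⊔ A))} ∪ {(∃s.D ⊓ ¬C)}
   clash {A, ¬A} at a — a ∈ (∀s.¬D ⊔ C)
2. Hence a : (∀s.¬D ⊔ C): entailed.

Yes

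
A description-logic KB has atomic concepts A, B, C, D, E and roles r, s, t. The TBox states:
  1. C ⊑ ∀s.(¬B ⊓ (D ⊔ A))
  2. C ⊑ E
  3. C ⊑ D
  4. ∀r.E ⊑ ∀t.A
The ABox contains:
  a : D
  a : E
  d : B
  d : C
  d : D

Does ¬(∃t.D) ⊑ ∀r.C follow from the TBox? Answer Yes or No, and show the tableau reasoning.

No

1. ¬(∃t.D) ⊑ ∀r.C  ⇔  (∀t.¬D ⊓ ∃r.¬C) unsat w.r.t. T
   open: L(x₀) ⊇ {¬C, ∀t.¬D, ∃r.¬C, ∃r.¬E} (+ ∃-successors)
2. Hence ¬(∃t.D) ⊑ ∀r.C: not entailed.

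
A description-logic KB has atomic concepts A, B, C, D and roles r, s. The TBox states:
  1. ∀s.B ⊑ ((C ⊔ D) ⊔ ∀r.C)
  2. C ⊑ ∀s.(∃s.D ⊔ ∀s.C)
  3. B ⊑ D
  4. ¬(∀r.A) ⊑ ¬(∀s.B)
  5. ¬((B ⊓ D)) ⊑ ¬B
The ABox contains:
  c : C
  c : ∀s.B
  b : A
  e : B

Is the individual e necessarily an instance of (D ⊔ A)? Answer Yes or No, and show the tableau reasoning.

Yes

1. e : (D ⊔ A)?  L(e) = {B} ∪ {(¬D ⊓ ¬A)}
   clash {B, ¬B} at e — e ∈ (D ⊔ A)
2. Hence e : (D ⊔ A): entailed.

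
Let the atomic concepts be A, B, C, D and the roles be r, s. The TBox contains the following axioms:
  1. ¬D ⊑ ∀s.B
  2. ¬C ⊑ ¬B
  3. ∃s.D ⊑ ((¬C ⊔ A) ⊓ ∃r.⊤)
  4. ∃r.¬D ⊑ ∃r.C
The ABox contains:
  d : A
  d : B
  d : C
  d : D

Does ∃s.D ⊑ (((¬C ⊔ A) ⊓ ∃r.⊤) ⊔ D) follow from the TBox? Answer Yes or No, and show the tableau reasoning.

Yes

1. ∃s.D ⊑ (((¬C ⊔ A) ⊓ ∃r.⊤) ⊔ D)  ⇔  (∃s.D ⊓ (((C ⊓ ¬A) ⊔ ∀r.⊥) ⊓ ¬D)) unsat w.r.t. T
   all branches close; clash ⊥ at an ∃-successor
2. Hence ∃s.D ⊑ (((¬C ⊔ A) ⊓ ∃r.⊤) ⊔ D): entailed.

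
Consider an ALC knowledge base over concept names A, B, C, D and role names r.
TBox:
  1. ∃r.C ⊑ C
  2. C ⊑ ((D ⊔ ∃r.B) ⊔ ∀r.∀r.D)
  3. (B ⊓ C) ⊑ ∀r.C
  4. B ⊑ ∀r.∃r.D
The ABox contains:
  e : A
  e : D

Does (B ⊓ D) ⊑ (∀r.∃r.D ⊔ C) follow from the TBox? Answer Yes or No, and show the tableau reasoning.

1. (B ⊓ D) ⊑ (∀r.∃r.D ⊔ C)  ⇔  ((B ⊓ D) ⊓ (∃r.∀r.¬D ⊓ ¬C)) unsat w.r.t. T
   all branches close; clash {C, ¬C} at x₀
2. Hence (B ⊓ D) ⊑ (∀r.∃r.D ⊔ C): entailed.

Yes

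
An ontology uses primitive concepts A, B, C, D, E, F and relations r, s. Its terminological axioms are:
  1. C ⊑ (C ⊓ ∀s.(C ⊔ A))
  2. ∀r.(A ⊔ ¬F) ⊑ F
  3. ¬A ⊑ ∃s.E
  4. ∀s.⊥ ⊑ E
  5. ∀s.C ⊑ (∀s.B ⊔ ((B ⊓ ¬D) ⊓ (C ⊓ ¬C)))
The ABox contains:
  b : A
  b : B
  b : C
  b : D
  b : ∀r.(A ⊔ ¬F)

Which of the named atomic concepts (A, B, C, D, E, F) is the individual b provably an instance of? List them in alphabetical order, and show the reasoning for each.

1. b : A?  L(b) = {A, B, C, D, ∀r.(A ⊔ ¬F)} ∪ {¬A}
   clash {A, ¬A} at b — b ∈ A
2. b : B?  L(b) = {A, B, C, D, ∀r.(A ⊔ ¬F)} ∪ {¬B}
   clash {B, ¬B} at b — b ∈ B
3. b : C?  L(b) = {A, B, C, D, ∀r.(A ⊔ ¬F)} ∪ {¬C}
   clash {C, ¬C} at b — b ∈ C
4. b : D?  L(b) = {A, B, C, D, ∀r.(A ⊔ ¬F)} ∪ {¬D}
   clash {D, ¬D} at b — b ∈ D
5. b : E?  L(b) = {A, B, C, D, ∀r.(A ⊔ ¬F)} ∪ {¬E}
   apply at b: C⊑(C ⊓ ∀s.(C ⊔ A)); ∀r.(A ⊔ ¬F)⊑F
   open: L(b) ⊇ {A, B, C, D, F, …} (+ ∃-successors) — b ∉ E possible
6. b : F?  L(b) = {A, B, C, D, ∀r.(A ⊔ ¬F)} ∪ {¬F}
   clash {F, ¬F} at b — b ∈ F
7. Entailed for b: {A, B, C, D, F}

{A, B, C, D, F}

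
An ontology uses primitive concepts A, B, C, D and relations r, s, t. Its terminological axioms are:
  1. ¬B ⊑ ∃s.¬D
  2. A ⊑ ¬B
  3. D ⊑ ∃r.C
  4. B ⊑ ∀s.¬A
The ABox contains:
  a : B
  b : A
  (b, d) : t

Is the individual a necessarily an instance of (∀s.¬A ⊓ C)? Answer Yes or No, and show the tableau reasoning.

1. a : (∀s.¬A ⊓ C)?  L(a) = {B} ∪ {(∃s.A ⊔ ¬C)}
   apply at a: B⊑∀s.¬A
   open: L(a) ⊇ {B, ¬A, ¬C, ¬D, ∀s.¬A} — a ∉ (∀s.¬A ⊓ C) possible
2. Hence a : (∀s.¬A ⊓ C): not entailed.

No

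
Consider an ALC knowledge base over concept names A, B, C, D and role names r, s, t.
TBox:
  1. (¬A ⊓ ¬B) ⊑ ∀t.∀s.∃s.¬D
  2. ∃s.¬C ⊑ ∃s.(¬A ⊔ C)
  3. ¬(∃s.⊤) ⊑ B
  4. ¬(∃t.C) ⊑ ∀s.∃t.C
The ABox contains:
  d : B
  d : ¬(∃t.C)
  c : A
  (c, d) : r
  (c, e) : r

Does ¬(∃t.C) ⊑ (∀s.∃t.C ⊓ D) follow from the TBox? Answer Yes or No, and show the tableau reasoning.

No

1. ¬(∃t.C) ⊑ (∀s.∃t.C ⊓ D)  ⇔  (∀t.¬C ⊓ (∃s.∀t.¬C ⊔ ¬D)) unsat w.r.t. T
   apply at x₀: ¬(∃t.C)⊑∀s.∃t.C
   open: L(x₀) ⊇ {A, ¬D, ∀s.C, ∀s.∃t.C, ∀t.¬C, …} (+ ∃-successors)
2. Hence ¬(∃t.C) ⊑ (∀s.∃t.C ⊓ D): not entailed.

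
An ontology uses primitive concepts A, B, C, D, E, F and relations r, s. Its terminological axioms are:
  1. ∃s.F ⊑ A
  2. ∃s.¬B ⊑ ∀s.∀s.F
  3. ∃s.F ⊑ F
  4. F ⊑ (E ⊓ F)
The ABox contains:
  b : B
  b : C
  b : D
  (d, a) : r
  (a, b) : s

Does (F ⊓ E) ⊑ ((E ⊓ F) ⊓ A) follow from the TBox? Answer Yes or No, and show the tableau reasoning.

No

1. (F ⊓ E) ⊑ ((E ⊓ F) ⊓ A)  ⇔  ((F ⊓ E) ⊓ ((¬E ⊔ ¬F) ⊔ ¬A)) unsat w.r.t. T
   apply at x₀: F⊑(E ⊓ F)
   open: L(x₀) ⊇ {E, F, ¬A, ∀s.B, ∀s.¬F}
2. Hence (F ⊓ E) ⊑ ((E ⊓ F) ⊓ A): not entailed.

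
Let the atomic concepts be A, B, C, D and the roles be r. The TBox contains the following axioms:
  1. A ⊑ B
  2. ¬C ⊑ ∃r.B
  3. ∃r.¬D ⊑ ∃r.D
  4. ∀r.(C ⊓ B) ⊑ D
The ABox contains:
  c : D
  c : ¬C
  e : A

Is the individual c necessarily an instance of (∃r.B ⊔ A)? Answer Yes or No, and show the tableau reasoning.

Yes

1. c : (∃r.B ⊔ A)?  L(c) = {D, ¬C} ∪ {(∀r.¬B ⊓ ¬A)}
   clash {B, ¬B} at an ∃-successor — c ∈ (∃r.B ⊔ A)
2. Hence c : (∃r.B ⊔ A): entailed.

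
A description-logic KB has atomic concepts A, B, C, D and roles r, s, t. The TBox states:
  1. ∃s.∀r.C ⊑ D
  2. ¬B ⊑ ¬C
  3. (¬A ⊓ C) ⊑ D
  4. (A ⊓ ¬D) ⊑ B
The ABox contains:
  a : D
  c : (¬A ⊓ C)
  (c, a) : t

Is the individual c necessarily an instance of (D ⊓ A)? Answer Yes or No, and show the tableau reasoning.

1. c : (D ⊓ A)?  L(c) = {(¬A ⊓ C)} ∪ {(¬D ⊔ ¬A)}
   apply at c: (¬A ⊓ C)⊑D
   open: L(c) ⊇ {B, C, D, ¬A} — c ∉ (D ⊓ A) possible
2. Hence c : (D ⊓ A): not entailed.

No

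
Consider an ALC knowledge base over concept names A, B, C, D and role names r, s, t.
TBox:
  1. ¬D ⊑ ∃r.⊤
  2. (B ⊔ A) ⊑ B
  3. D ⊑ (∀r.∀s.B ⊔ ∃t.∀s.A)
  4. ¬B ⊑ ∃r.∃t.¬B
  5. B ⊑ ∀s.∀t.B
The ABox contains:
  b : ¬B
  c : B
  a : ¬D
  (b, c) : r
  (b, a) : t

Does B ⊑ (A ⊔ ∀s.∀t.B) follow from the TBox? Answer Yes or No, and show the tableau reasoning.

Yes

1. B ⊑ (A ⊔ ∀s.∀t.B)  ⇔  (B ⊓ (¬A ⊓ ∃s.∃t.¬B)) unsat w.r.t. T
   all branches close; clash {B, ¬B} at an ∃-successor
2. Hence B ⊑ (A ⊔ ∀s.∀t.B): entailed.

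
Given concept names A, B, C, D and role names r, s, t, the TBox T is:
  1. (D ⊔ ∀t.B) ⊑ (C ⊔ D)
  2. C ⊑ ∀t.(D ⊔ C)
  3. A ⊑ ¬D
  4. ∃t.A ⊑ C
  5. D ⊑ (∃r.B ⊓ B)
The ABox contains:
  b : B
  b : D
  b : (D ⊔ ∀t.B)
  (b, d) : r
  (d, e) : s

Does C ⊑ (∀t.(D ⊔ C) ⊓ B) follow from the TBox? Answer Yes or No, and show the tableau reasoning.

1. C ⊑ (∀t.(D ⊔ C) ⊓ B)  ⇔  (C ⊓ (∃t.(¬D ⊓ ¬C) ⊔ ¬B)) unsat w.r.t. T
   apply at x₀: C⊑∀t.(D ⊔ C)
   open: L(x₀) ⊇ {C, ¬A, ¬B, ¬D, ∀t.(D ⊔ C), …} (+ ∃-successors)
2. Hence C ⊑ (∀t.(D ⊔ C) ⊓ B): not entailed.

No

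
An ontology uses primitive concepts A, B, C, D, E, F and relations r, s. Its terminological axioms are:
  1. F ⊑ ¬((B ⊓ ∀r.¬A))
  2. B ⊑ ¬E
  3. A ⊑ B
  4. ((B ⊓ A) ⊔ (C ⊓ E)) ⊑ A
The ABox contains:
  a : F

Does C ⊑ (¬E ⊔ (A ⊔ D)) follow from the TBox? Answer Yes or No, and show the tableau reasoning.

Yes

1. C ⊑ (¬E ⊔ (A ⊔ D))  ⇔  (C ⊓ (E ⊓ (¬A ⊓ ¬D))) unsat w.r.t. T
   all branches close; clash {E, ¬E} at x₀
2. Hence C ⊑ (¬E ⊔ (A ⊔ D)): entailed.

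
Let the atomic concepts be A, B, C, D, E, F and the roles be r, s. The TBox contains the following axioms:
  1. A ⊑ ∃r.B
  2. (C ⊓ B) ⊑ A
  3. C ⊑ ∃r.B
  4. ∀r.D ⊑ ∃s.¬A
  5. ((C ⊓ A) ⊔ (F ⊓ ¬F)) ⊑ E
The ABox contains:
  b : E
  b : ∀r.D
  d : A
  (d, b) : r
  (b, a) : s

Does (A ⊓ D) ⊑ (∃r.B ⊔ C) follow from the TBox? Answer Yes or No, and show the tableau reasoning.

1. (A ⊓ D) ⊑ (∃r.B ⊔ C)  ⇔  ((A ⊓ D) ⊓ (∀r.¬B ⊓ ¬C)) unsat w.r.t. T
   all branches close; clash {B, ¬B} at an ∃-successor
2. Hence (A ⊓ D) ⊑ (∃r.B ⊔ C): entailed.

Yes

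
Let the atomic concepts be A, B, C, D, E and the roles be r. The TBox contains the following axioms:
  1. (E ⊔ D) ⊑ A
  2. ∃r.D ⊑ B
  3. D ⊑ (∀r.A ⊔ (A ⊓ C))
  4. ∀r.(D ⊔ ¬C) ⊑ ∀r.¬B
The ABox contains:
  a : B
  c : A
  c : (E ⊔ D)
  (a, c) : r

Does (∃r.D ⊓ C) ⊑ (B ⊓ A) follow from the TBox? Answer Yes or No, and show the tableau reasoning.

1. (∃r.D ⊓ C) ⊑ (B ⊓ A)  ⇔  ((∃r.D ⊓ C) ⊓ (¬B ⊔ ¬A)) unsat w.r.t. T
   apply at x₀: ∃r.D⊑B
   open: L(x₀) ⊇ {B, C, ¬A, ¬D, ¬E, …} (+ ∃-successors)
2. Hence (∃r.D ⊓ C) ⊑ (B ⊓ A): not entailed.

No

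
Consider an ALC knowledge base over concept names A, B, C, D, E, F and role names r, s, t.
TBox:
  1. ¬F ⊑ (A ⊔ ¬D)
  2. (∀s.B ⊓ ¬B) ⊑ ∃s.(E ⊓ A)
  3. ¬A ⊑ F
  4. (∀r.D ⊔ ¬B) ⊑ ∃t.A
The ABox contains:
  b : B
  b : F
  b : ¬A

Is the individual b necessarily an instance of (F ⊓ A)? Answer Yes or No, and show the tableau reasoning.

No

1. b : (F ⊓ A)?  L(b) = {B, F, ¬A} ∪ {(¬F ⊔ ¬A)}
   open: L(b) ⊇ {B, F, ¬A, ∃r.¬D} (+ ∃-successors) — b ∉ (F ⊓ A) possible
2. Hence b : (F ⊓ A): not entailed.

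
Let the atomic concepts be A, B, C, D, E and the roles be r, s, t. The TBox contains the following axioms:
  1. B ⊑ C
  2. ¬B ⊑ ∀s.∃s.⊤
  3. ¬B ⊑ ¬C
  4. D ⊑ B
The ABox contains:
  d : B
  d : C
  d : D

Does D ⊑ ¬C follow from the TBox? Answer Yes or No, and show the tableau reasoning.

1. D ⊑ ¬C  ⇔  (D ⊓ C) unsat w.r.t. T
   apply at x₀: D⊑B
   open: L(x₀) ⊇ {B, C, D}
2. Hence D ⊑ ¬C: not entailed.

No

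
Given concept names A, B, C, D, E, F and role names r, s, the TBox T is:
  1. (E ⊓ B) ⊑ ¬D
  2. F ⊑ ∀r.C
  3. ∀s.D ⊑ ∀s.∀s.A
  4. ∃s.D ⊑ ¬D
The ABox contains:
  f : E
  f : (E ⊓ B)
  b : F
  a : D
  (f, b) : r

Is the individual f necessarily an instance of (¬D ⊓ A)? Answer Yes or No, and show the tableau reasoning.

No

1. f : (¬D ⊓ A)?  L(f) = {E, (E ⊓ B)} ∪ {(D ⊔ ¬A)}
   apply at f: (E ⊓ B)⊑¬D
   open: L(f) ⊇ {B, E, ¬A, ¬D, ¬F, …} (+ ∃-successors) — f ∉ (¬D ⊓ A) possible
2. Hence f : (¬D ⊓ A): not entailed.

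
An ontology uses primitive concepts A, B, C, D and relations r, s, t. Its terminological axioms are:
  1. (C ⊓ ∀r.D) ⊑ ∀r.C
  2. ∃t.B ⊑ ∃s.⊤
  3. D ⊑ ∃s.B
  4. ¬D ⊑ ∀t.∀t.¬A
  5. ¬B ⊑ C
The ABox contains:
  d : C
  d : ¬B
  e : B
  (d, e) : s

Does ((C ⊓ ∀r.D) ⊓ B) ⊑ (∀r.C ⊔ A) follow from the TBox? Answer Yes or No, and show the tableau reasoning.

Yes

1. ((C ⊓ ∀r.D) ⊓ B) ⊑ (∀r.C ⊔ A)  ⇔  (((C ⊓ ∀r.D) ⊓ B) ⊓ (∃r.¬C ⊓ ¬A)) unsat w.r.t. T
   all branches close; clash {C, ¬C} at an ∃-successor
2. Hence ((C ⊓ ∀r.D) ⊓ B) ⊑ (∀r.C ⊔ A): entailed.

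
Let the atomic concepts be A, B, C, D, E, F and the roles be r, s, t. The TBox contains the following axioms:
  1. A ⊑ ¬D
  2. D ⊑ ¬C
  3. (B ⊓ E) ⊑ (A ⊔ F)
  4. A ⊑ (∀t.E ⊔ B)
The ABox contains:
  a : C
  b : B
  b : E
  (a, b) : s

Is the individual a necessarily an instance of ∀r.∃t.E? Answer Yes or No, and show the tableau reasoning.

No

1. a : ∀r.∃t.E?  L(a) = {C} ∪ {∃r.∀t.¬E}
   open: L(a) ⊇ {C, ¬A, ¬B, ¬D, ∃r.∀t.¬E} (+ ∃-successors) — a ∉ ∀r.∃t.E possible
2. Hence a : ∀r.∃t.E: not entailed.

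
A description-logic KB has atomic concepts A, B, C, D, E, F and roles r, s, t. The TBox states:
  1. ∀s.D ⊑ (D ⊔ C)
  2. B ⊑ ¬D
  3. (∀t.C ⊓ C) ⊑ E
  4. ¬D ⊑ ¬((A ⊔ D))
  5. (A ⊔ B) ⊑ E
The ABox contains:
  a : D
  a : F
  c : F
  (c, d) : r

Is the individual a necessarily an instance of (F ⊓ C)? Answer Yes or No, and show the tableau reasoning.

No

1. a : (F ⊓ C)?  L(a) = {D, F} ∪ {(¬F ⊔ ¬C)}
   open: L(a) ⊇ {D, F, ¬A, ¬B, ¬C, …} (+ ∃-successors) — a ∉ (F ⊓ C) possible
2. Hence a : (F ⊓ C): not entailed.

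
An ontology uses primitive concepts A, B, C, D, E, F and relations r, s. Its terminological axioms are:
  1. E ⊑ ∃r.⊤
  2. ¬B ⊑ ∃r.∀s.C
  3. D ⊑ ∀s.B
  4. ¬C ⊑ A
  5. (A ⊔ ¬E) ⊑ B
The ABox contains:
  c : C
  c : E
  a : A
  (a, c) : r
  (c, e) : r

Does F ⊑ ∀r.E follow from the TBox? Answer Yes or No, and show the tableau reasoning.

1. F ⊑ ∀r.E  ⇔  (F ⊓ ∃r.¬E) unsat w.r.t. T
   open: L(x₀) ⊇ {B, C, F, ¬D, ¬E, …} (+ ∃-successors)
2. Hence F ⊑ ∀r.E: not entailed.

No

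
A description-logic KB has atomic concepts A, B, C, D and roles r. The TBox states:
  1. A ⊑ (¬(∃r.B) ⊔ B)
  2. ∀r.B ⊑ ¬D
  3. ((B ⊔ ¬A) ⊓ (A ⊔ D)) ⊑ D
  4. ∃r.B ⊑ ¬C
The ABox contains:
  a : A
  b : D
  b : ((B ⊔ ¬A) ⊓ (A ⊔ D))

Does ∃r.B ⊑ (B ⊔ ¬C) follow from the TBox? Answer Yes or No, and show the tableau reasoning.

1. ∃r.B ⊑ (B ⊔ ¬C)  ⇔  (∃r.B ⊓ (¬B ⊓ C)) unsat w.r.t. T
   all branches close; clash {C, ¬C} at x₀
2. Hence ∃r.B ⊑ (B ⊔ ¬C): entailed.

Yes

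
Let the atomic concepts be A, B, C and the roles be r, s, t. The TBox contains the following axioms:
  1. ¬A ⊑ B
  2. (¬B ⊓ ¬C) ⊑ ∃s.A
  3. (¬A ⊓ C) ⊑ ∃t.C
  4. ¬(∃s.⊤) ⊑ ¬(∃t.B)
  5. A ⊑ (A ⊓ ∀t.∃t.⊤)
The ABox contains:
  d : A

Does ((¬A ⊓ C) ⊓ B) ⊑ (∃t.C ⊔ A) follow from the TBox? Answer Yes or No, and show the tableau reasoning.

Yes

1. ((¬A ⊓ C) ⊓ B) ⊑ (∃t.C ⊔ A)  ⇔  (((¬A ⊓ C) ⊓ B) ⊓ (∀t.¬C ⊓ ¬A)) unsat w.r.t. T
   all branches close; clash {C, ¬C} at an ∃-successor
2. Hence ((¬A ⊓ C) ⊓ B) ⊑ (∃t.C ⊔ A): entailed.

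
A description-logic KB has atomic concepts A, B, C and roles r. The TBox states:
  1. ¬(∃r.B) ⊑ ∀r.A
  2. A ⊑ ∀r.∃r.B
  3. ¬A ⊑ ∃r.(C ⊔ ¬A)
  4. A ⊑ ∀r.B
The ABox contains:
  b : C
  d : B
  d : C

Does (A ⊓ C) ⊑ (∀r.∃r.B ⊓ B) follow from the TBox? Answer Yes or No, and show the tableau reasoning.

No

1. (A ⊓ C) ⊑ (∀r.∃r.B ⊓ B)  ⇔  ((A ⊓ C) ⊓ (∃r.∀r.¬B ⊔ ¬B)) unsat w.r.t. T
   apply at x₀: A⊑∀r.∃r.B; A⊑∀r.B
   open: L(x₀) ⊇ {A, C, ¬B, ∀r.B, ∀r.∃r.B, …} (+ ∃-successors)
2. Hence (A ⊓ C) ⊑ (∀r.∃r.B ⊓ B): not entailed.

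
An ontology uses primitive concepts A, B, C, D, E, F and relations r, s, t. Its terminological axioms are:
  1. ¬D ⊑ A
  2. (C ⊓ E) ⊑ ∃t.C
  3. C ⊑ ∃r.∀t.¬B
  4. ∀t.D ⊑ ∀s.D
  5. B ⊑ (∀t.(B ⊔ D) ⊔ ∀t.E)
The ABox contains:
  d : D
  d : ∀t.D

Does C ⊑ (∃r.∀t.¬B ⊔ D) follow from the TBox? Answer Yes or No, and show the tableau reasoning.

Yes

1. C ⊑ (∃r.∀t.¬B ⊔ D)  ⇔  (C ⊓ (∀r.∃t.B ⊓ ¬D)) unsat w.r.t. T
   all branches close; clash {B, ¬B} at an ∃-successor
2. Hence C ⊑ (∃r.∀t.¬B ⊔ D): entailed.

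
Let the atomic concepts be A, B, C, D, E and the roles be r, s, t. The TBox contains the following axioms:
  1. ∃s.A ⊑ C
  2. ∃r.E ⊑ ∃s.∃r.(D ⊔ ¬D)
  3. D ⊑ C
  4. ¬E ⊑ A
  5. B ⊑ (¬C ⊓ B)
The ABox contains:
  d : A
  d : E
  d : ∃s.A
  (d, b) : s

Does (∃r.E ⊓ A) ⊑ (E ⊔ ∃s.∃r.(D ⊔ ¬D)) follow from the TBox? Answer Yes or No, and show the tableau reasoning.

Yes

1. (∃r.E ⊓ A) ⊑ (E ⊔ ∃s.∃r.(D ⊔ ¬D))  ⇔  ((∃r.E ⊓ A) ⊓ (¬E ⊓ ∀s.∀r.(¬D ⊓ D))) unsat w.r.t. T
   all branches close; clash {C, ¬C} at x₀
2. Hence (∃r.E ⊓ A) ⊑ (E ⊔ ∃s.∃r.(D ⊔ ¬D)): entailed.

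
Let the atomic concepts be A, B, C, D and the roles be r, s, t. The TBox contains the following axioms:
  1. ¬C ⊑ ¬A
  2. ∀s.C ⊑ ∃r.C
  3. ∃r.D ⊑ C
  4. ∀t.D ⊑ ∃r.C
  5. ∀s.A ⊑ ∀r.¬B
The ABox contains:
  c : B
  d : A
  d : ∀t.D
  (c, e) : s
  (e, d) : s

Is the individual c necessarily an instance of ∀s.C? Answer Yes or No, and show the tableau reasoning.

No

1. c : ∀s.C?  L(c) = {B} ∪ {∃s.¬C}
   open: L(c) ⊇ {B, C, ∃s.¬A, ∃s.¬C, ∃t.¬D} (+ ∃-successors) — c ∉ ∀s.C possible
2. Hence c : ∀s.C: not entailed.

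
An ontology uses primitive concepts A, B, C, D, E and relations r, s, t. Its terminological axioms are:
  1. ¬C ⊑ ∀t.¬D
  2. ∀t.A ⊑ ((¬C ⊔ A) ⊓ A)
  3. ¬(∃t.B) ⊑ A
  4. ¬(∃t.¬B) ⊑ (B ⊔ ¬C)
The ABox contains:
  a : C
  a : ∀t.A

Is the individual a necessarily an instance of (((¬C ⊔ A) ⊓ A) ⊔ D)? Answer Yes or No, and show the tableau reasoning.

Yes

1. a : (((¬C ⊔ A) ⊓ A) ⊔ D)?  L(a) = {C, ∀t.A} ∪ {(((C ⊓ ¬A) ⊔ ¬A) ⊓ ¬D)}
   clash {A, ¬A} at a — a ∈ (((¬C ⊔ A) ⊓ A) ⊔ D)
2. Hence a : (((¬C ⊔ A) ⊓ A) ⊔ D): entailed.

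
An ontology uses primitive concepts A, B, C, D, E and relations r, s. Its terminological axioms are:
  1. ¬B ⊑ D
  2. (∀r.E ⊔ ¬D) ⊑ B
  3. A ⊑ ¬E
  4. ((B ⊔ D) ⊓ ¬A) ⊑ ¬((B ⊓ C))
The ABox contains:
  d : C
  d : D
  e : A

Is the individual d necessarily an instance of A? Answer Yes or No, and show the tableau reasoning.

1. d : A?  L(d) = {C, D} ∪ {¬A}
   open: L(d) ⊇ {C, D, ¬A, ¬B, ∃r.¬E} (+ ∃-successors) — d ∉ A possible
2. Hence d : A: not entailed.

No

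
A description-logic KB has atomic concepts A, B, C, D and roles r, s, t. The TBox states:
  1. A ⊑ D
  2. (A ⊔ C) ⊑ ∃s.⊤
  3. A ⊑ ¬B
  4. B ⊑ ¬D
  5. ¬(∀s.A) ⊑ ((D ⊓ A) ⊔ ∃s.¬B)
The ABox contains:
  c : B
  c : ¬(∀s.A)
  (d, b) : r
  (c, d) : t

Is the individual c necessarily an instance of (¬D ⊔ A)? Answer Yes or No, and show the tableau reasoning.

1. c : (¬D ⊔ A)?  L(c) = {B, ¬(∀s.A)} ∪ {(D ⊓ ¬A)}
   clash {D, ¬D} at c — c ∈ (¬D ⊔ A)
2. Hence c : (¬D ⊔ A): entailed.

Yes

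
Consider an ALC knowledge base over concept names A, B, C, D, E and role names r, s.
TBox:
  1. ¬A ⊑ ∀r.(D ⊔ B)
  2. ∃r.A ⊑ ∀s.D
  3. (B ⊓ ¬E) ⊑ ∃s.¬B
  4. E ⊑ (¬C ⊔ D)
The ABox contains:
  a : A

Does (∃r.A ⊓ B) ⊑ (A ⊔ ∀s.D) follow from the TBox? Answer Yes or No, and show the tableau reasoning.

Yes

1. (∃r.A ⊓ B) ⊑ (A ⊔ ∀s.D)  ⇔  ((∃r.A ⊓ B) ⊓ (¬A ⊓ ∃s.¬D)) unsat w.r.t. T
   all branches close; clash {D, ¬D} at an ∃-successor
2. Hence (∃r.A ⊓ B) ⊑ (A ⊔ ∀s.D): entailed.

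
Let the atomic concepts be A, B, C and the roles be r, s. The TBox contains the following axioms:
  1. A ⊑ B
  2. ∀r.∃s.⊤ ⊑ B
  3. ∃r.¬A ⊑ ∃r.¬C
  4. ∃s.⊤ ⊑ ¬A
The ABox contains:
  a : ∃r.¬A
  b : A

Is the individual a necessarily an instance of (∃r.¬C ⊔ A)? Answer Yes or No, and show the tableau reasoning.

1. a : (∃r.¬C ⊔ A)?  L(a) = {∃r.¬A} ∪ {(∀r.C ⊓ ¬A)}
   clash {C, ¬C} at an ∃-successor — a ∈ (∃r.¬C ⊔ A)
2. Hence a : (∃r.¬C ⊔ A): entailed.

Yes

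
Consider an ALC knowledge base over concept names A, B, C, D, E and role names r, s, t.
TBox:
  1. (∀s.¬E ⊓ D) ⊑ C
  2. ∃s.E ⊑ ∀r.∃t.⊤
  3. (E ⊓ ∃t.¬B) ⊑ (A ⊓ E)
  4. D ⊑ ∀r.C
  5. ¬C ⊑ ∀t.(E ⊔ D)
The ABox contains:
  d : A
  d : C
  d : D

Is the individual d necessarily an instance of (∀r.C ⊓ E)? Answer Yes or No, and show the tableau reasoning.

1. d : (∀r.C ⊓ E)?  L(d) = {A, C, D} ∪ {(∃r.¬C ⊔ ¬E)}
   apply at d: D⊑∀r.C
   open: L(d) ⊇ {A, C, D, ¬E, ∀r.C, …} — d ∉ (∀r.C ⊓ E) possible
2. Hence d : (∀r.C ⊓ E): not entailed.

No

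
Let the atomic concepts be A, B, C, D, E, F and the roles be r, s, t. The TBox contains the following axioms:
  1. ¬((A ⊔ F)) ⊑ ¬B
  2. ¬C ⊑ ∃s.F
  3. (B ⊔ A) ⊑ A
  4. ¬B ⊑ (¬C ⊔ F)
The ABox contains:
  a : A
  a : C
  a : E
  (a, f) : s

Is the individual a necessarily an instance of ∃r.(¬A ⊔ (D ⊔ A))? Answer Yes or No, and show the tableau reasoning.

1. a : ∃r.(¬A ⊔ (D ⊔ A))?  L(a) = {A, C, E} ∪ {∀r.(A ⊓ (¬D ⊓ ¬A))}
   open: L(a) ⊇ {A, B, C, E, ∀r.(A ⊓ (¬D ⊓ ¬A))} — a ∉ ∃r.(¬A ⊔ (D ⊔ A)) possible
2. Hence a : ∃r.(¬A ⊔ (D ⊔ A)): not entailed.

No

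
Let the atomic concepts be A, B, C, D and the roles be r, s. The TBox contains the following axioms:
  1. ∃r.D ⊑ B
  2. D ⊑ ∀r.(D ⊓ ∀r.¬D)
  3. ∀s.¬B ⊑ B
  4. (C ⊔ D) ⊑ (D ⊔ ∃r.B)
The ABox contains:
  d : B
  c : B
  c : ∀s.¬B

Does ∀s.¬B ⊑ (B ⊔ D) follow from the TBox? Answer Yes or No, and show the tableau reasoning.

Yes

1. ∀s.¬B ⊑ (B ⊔ D)  ⇔  (∀s.¬B ⊓ (¬B ⊓ ¬D)) unsat w.r.t. T
   all branches close; clash {B, ¬B} at x₀
2. Hence ∀s.¬B ⊑ (B ⊔ D): entailed.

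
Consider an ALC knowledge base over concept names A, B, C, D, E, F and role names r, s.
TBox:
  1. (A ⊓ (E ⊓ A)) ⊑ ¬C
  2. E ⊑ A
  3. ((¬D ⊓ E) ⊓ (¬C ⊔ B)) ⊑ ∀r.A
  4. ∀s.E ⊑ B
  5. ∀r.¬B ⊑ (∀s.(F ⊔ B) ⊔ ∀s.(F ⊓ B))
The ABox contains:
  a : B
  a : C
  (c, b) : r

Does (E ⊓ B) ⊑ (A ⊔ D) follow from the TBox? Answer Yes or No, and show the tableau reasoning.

1. (E ⊓ B) ⊑ (A ⊔ D)  ⇔  ((E ⊓ B) ⊓ (¬A ⊓ ¬D)) unsat w.r.t. T
   all branches close; clash {A, ¬A} at x₀
2. Hence (E ⊓ B) ⊑ (A ⊔ D): entailed.

Yes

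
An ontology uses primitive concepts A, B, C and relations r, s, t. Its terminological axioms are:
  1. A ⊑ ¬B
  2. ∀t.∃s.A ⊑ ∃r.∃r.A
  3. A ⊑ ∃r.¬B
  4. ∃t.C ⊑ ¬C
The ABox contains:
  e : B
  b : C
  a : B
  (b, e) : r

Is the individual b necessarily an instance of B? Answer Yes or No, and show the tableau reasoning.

No

1. b : B?  L(b) = {C} ∪ {¬B}
   open: L(b) ⊇ {C, ¬A, ¬B, ∀t.¬C, ∃t.∀s.¬A} (+ ∃-successors) — b ∉ B possible
2. Hence b : B: not entailed.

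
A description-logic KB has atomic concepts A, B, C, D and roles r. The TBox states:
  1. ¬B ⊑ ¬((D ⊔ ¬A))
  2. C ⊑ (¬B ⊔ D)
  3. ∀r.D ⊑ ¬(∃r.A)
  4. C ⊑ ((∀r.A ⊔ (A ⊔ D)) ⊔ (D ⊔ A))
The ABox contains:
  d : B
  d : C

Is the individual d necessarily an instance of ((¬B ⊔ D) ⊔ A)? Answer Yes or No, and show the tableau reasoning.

Yes

1. d : ((¬B ⊔ D) ⊔ A)?  L(d) = {B, C} ∪ {((B ⊓ ¬D) ⊓ ¬A)}
   clash {D, ¬D} at d — d ∈ ((¬B ⊔ D) ⊔ A)
2. Hence d : ((¬B ⊔ D) ⊔ A): entailed.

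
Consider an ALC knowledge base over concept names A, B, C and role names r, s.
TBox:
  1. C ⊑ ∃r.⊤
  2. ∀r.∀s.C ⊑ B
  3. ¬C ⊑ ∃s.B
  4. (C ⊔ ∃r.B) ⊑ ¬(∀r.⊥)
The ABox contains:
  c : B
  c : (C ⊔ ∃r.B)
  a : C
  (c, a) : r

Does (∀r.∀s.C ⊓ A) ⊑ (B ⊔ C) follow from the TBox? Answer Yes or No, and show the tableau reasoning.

1. (∀r.∀s.C ⊓ A) ⊑ (B ⊔ C)  ⇔  ((∀r.∀s.C ⊓ A) ⊓ (¬B ⊓ ¬C)) unsat w.r.t. T
   all branches close; clash {B, ¬B} at x₀
2. Hence (∀r.∀s.C ⊓ A) ⊑ (B ⊔ C): entailed.

Yes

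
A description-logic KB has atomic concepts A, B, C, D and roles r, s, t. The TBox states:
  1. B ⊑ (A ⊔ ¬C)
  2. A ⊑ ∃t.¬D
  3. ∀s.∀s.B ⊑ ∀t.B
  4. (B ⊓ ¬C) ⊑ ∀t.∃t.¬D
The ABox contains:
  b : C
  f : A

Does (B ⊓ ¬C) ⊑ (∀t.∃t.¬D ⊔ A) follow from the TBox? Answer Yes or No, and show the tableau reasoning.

Yes

1. (B ⊓ ¬C) ⊑ (∀t.∃t.¬D ⊔ A)  ⇔  ((B ⊓ ¬C) ⊓ (∃t.∀t.D ⊓ ¬A)) unsat w.r.t. T
   all branches close; clash {D, ¬D} at an ∃-successor
2. Hence (B ⊓ ¬C) ⊑ (∀t.∃t.¬D ⊔ A): entailed.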